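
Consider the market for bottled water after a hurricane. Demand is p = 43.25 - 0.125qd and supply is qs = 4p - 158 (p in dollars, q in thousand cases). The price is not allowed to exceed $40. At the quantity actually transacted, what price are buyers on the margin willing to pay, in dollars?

43

Rearranging demand gives qd = 346 - 8p. Without the control the market clears where 346 - 8p = 4p - 158, i.e. p* = 42 and q* = 10.
Since 40 < 42, the ceiling is binding.
At p = 40: qd = 346 - 8·40 = 26 and qs = 4·40 - 158 = 2.
Only 2 units reach the market. On the demand curve, the marginal buyer's willingness to pay at q = 2 is (346 - 2)/8 = 43.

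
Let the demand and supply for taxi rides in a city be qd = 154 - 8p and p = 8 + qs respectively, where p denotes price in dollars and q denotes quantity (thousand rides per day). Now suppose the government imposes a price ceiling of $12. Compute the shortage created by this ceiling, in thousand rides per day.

Rearranging supply gives qs = p - 8. Equilibrium: 154 - 8p = p - 8, so 162 = 9p and p* = 18, q* = 10.
Since 12 < 18, the ceiling is binding.
At p = 12: qd = 154 - 8·12 = 58 and qs = 12 - 8 = 4.
Shortage = qd - qs = 58 - 4 = 54.

54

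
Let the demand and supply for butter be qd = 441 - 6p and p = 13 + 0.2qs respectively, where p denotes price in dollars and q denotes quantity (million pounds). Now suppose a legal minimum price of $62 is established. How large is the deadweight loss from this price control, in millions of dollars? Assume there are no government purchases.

Rearranging supply gives qs = 5p - 65. Without the control the market clears where 441 - 6p = 5p - 65, i.e. p* = 46 and q* = 165.
Since 62 > 46, the floor is binding.
At p = 62: qd = 441 - 6·62 = 69 and qs = 5·62 - 65 = 245.
Quantity traded falls to 69. At q = 69 the demand price is (441 - 69)/6 = 62 and the supply price is (65 + 69)/5 = 26.8.
Deadweight loss = ½ · (62 - 26.8) · (165 - 69) = ½ · 35.2 · 96 = 1689.6.

1689.6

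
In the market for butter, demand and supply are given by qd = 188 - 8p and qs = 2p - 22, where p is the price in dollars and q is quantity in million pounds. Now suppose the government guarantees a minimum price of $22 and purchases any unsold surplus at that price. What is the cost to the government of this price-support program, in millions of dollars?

Equilibrium: 188 - 8p = 2p - 22, so 210 = 10p and p* = 21, q* = 20.
The floor of 22 is above the equilibrium price 21, so it binds.
At p = 22: qd = 188 - 8·22 = 12 and qs = 2·22 - 22 = 22.
Surplus = qs - qd = 10.
Government expenditure = surplus × support price = 10 × 22 = 220.

220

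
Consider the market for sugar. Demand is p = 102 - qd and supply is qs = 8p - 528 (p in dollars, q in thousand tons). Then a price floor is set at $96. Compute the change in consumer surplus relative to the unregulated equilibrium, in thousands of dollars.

-494

Rearranging demand gives qd = 102 - p. In a free market, 102 - p = 8p - 528 gives the equilibrium p* = 70, q* = 32.
Because the floor (96) lies above the market-clearing price, it is binding.
At p = 96: qd = 102 - 96 = 6 and qs = 8·96 - 528 = 240.
Consumer surplus without the control is ½ · (102 - 70) · 32 = 512.
With the floor, consumers buy 6 units at 96, so CS = ½ · (102 - 96) · 6 = 18.
Change in consumer surplus = 18 - 512 = -494.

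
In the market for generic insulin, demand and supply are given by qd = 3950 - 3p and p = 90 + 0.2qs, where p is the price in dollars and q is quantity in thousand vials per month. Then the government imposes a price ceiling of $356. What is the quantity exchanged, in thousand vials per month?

1330

Rearranging supply gives qs = 5p - 450. Equilibrium: 3950 - 3p = 5p - 450, so 4400 = 8p and p* = 550, q* = 2300.
The ceiling of 356 is below the equilibrium price 550, so it binds.
At p = 356: qd = 3950 - 3·356 = 2882 and qs = 5·356 - 450 = 1330.
The quantity actually transacted is the short side, supply: 1330.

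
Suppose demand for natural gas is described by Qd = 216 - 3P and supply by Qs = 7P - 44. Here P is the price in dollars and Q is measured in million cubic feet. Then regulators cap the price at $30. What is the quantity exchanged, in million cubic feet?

138

Setting quantity demanded equal to quantity supplied, 216 - 3P = 7P - 44, gives P* = 26 and Q* = 138.
Since 30 is above P* = 26, the ceiling does not bind and the free-market outcome prevails.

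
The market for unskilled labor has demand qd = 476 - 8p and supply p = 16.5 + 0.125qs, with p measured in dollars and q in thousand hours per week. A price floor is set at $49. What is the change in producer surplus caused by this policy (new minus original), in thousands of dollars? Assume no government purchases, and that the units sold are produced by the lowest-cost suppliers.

Rearranging supply gives qs = 8p - 132. Setting quantity demanded equal to quantity supplied, 476 - 8p = 8p - 132, gives p* = 38 and q* = 172.
Because the floor (49) lies above the market-clearing price, it is binding.
At p = 49: qd = 476 - 8·49 = 84 and qs = 8·49 - 132 = 260.
Producer surplus without the control is ½ · (38 - 16.5) · 172 = 1849.
With the floor, 84 units are sold at 49. The supply price at q = 84 is 27, so PS = ½ · [(49 - 16.5) + (49 - 27)] · 84 = 2289.
Change in producer surplus = 2289 - 1849 = 440.

440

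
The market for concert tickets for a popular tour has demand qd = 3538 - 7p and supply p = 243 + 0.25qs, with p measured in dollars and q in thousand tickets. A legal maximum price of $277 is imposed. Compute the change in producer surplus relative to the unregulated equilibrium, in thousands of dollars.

Rearranging supply gives qs = 4p - 972. Equilibrium: 3538 - 7p = 4p - 972, so 4510 = 11p and p* = 410, q* = 668.
The ceiling of 277 is below the equilibrium price 410, so it binds.
At p = 277: qd = 3538 - 7·277 = 1599 and qs = 4·277 - 972 = 136.
Producer surplus without the control is ½ · (410 - 243) · 668 = 55778.
With the ceiling, producers sell 136 units at 277, so PS = ½ · (277 - 243) · 136 = 2312.
Change in producer surplus = 2312 - 55778 = -53466.

-53466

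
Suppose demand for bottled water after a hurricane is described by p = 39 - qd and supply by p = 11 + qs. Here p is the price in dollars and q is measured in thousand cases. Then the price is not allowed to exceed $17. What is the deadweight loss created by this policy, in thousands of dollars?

Rearranging demand gives qd = 39 - p; rearranging supply gives qs = p - 11. Without the control the market clears where 39 - p = p - 11, i.e. p* = 25 and q* = 14.
Since 17 < 25, the ceiling is binding.
At p = 17: qd = 39 - 17 = 22 and qs = 17 - 11 = 6.
Quantity traded falls to 6. At q = 6 the demand price is 39 - 6 = 33 and the supply price is 11 + 6 = 17.
Deadweight loss = ½ · (33 - 17) · (14 - 6) = ½ · 16 · 8 = 64.

64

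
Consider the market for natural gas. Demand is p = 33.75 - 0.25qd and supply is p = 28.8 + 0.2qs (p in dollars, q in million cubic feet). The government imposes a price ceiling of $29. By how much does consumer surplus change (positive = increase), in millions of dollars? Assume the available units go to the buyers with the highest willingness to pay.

Rearranging demand gives qd = 135 - 4p; rearranging supply gives qs = 5p - 144. In a free market, 135 - 4p = 5p - 144 gives the equilibrium p* = 31, q* = 11.
Since 29 < 31, the ceiling is binding.
At p = 29: qd = 135 - 4·29 = 19 and qs = 5·29 - 144 = 1.
Consumer surplus without the control is ½ · (33.75 - 31) · 11 = 15.125.
With the ceiling, 1 units are sold at 29 (assume they go to the highest-value buyers). The demand price at q = 1 is 33.5, so CS = ½ · [(33.75 - 29) + (33.5 - 29)] · 1 = 4.625.
Change in consumer surplus = 4.625 - 15.125 = -10.5.

-10.5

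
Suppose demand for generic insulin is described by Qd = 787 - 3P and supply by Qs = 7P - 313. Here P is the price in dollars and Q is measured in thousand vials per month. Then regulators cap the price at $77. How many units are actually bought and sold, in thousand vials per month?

Setting quantity demanded equal to quantity supplied, 787 - 3P = 7P - 313, gives P* = 110 and Q* = 457.
Because the ceiling (77) lies below the market-clearing price, it is binding.
At P = 77: Qd = 787 - 3·77 = 556 and Qs = 7·77 - 313 = 226.
The quantity actually transacted is the short side, supply: 226.

226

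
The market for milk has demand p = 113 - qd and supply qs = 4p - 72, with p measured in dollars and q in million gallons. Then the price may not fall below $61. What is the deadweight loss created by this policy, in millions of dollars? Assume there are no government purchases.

Rearranging demand gives qd = 113 - p. Without the control the market clears where 113 - p = 4p - 72, i.e. p* = 37 and q* = 76.
Because the floor (61) lies above the market-clearing price, it is binding.
At p = 61: qd = 113 - 61 = 52 and qs = 4·61 - 72 = 172.
Quantity traded falls to 52. At q = 52 the demand price is 113 - 52 = 61 and the supply price is (72 + 52)/4 = 31.
Deadweight loss = ½ · (61 - 31) · (76 - 52) = ½ · 30 · 24 = 360.

360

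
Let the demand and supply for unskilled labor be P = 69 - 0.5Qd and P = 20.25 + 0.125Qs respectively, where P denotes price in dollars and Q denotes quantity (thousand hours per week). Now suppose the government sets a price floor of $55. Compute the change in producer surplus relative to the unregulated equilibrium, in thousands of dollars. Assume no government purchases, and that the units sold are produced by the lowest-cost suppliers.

543.75

Rearranging demand gives Qd = 138 - 2P; rearranging supply gives Qs = 8P - 162. Setting quantity demanded equal to quantity supplied, 138 - 2P = 8P - 162, gives P* = 30 and Q* = 78.
The floor of 55 is above the equilibrium price 30, so it binds.
At P = 55: Qd = 138 - 2·55 = 28 and Qs = 8·55 - 162 = 278.
Producer surplus without the control is ½ · (30 - 20.25) · 78 = 380.25.
With the floor, 28 units are sold at 55. The supply price at Q = 28 is 23.75, so PS = ½ · [(55 - 20.25) + (55 - 23.75)] · 28 = 924.
Change in producer surplus = 924 - 380.25 = 543.75.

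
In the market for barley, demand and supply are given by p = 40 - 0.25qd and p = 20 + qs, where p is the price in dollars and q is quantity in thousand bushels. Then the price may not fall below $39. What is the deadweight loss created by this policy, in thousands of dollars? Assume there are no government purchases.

Rearranging demand gives qd = 160 - 4p; rearranging supply gives qs = p - 20. Equilibrium: 160 - 4p = p - 20, so 180 = 5p and p* = 36, q* = 16.
Because the floor (39) lies above the market-clearing price, it is binding.
At p = 39: qd = 160 - 4·39 = 4 and qs = 39 - 20 = 19.
Quantity traded falls to 4. At q = 4 the demand price is (160 - 4)/4 = 39 and the supply price is 20 + 4 = 24.
Deadweight loss = ½ · (39 - 24) · (16 - 4) = ½ · 15 · 12 = 90.

90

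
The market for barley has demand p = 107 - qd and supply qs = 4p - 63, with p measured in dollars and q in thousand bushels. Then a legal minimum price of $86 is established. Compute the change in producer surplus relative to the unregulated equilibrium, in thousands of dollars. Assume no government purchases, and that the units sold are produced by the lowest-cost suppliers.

Rearranging demand gives qd = 107 - p. Equilibrium: 107 - p = 4p - 63, so 170 = 5p and p* = 34, q* = 73.
The floor of 86 is above the equilibrium price 34, so it binds.
At p = 86: qd = 107 - 86 = 21 and qs = 4·86 - 63 = 281.
Producer surplus without the control is ½ · (34 - 15.75) · 73 = 666.125.
With the floor, 21 units are sold at 86. The supply price at q = 21 is 21, so PS = ½ · [(86 - 15.75) + (86 - 21)] · 21 = 1420.125.
Change in producer surplus = 1420.125 - 666.125 = 754.

754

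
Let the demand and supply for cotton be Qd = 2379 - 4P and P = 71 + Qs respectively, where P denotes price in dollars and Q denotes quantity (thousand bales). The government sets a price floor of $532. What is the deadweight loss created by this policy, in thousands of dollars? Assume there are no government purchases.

Rearranging supply gives Qs = P - 71. Setting quantity demanded equal to quantity supplied, 2379 - 4P = P - 71, gives P* = 490 and Q* = 419.
Because the floor (532) lies above the market-clearing price, it is binding.
At P = 532: Qd = 2379 - 4·532 = 251 and Qs = 532 - 71 = 461.
Quantity traded falls to 251. At Q = 251 the demand price is (2379 - 251)/4 = 532 and the supply price is 71 + 251 = 322.
Deadweight loss = ½ · (532 - 322) · (419 - 251) = ½ · 210 · 168 = 17640.

17640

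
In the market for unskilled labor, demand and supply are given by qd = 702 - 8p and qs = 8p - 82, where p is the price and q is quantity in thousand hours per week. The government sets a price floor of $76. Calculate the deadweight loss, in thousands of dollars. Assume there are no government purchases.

In a free market, 702 - 8p = 8p - 82 gives the equilibrium p* = 49, q* = 310.
Because the floor (76) lies above the market-clearing price, it is binding.
At p = 76: qd = 702 - 8·76 = 94 and qs = 8·76 - 82 = 526.
Quantity traded falls to 94. At q = 94 the demand price is (702 - 94)/8 = 76 and the supply price is (82 + 94)/8 = 22.
Deadweight loss = ½ · (76 - 22) · (310 - 94) = ½ · 54 · 216 = 5832.

5832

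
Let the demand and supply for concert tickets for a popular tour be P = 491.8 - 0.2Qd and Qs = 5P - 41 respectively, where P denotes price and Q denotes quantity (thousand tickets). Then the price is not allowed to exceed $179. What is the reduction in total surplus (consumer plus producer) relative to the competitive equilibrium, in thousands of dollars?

Rearranging demand gives Qd = 2459 - 5P. In a free market, 2459 - 5P = 5P - 41 gives the equilibrium P* = 250, Q* = 1209.
Since 179 < 250, the ceiling is binding.
At P = 179: Qd = 2459 - 5·179 = 1564 and Qs = 5·179 - 41 = 854.
Quantity traded falls to 854. At Q = 854 the demand price is (2459 - 854)/5 = 321 and the supply price is (41 + 854)/5 = 179.
Deadweight loss = ½ · (321 - 179) · (1209 - 854) = ½ · 142 · 355 = 25205.

25205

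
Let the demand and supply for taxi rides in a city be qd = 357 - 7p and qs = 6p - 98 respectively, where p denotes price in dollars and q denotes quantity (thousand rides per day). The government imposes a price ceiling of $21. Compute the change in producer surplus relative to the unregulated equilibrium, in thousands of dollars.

Without the control the market clears where 357 - 7p = 6p - 98, i.e. p* = 35 and q* = 112.
The ceiling of 21 is below the equilibrium price 35, so it binds.
At p = 21: qd = 357 - 7·21 = 210 and qs = 6·21 - 98 = 28.
Producer surplus without the control is ½ · (35 - 49/3) · 112 = 3136/3.
With the ceiling, producers sell 28 units at 21, so PS = ½ · (21 - 49/3) · 28 = 196/3.
Change in producer surplus = 196/3 - 3136/3 = -980.

-980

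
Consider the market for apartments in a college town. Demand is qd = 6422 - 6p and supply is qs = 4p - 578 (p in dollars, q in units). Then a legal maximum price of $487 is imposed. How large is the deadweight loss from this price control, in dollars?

151230

In a free market, 6422 - 6p = 4p - 578 gives the equilibrium p* = 700, q* = 2222.
Because the ceiling (487) lies below the market-clearing price, it is binding.
At p = 487: qd = 6422 - 6·487 = 3500 and qs = 4·487 - 578 = 1370.
Quantity traded falls to 1370. At q = 1370 the demand price is (6422 - 1370)/6 = 842 and the supply price is (578 + 1370)/4 = 487.
Deadweight loss = ½ · (842 - 487) · (2222 - 1370) = ½ · 355 · 852 = 151230.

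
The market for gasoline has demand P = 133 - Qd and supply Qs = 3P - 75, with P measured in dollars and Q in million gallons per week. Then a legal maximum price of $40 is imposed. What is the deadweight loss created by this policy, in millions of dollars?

864

Rearranging demand gives Qd = 133 - P. Without the control the market clears where 133 - P = 3P - 75, i.e. P* = 52 and Q* = 81.
The ceiling of 40 is below the equilibrium price 52, so it binds.
At P = 40: Qd = 133 - 40 = 93 and Qs = 3·40 - 75 = 45.
Quantity traded falls to 45. At Q = 45 the demand price is 133 - 45 = 88 and the supply price is (75 + 45)/3 = 40.
Deadweight loss = ½ · (88 - 40) · (81 - 45) = ½ · 48 · 36 = 864.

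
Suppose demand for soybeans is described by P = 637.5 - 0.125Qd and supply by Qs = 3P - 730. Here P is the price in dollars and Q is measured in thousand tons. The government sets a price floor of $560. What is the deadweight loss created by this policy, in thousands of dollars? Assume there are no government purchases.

13200

Rearranging demand gives Qd = 5100 - 8P. Equilibrium: 5100 - 8P = 3P - 730, so 5830 = 11P and P* = 530, Q* = 860.
The floor of 560 is above the equilibrium price 530, so it binds.
At P = 560: Qd = 5100 - 8·560 = 620 and Qs = 3·560 - 730 = 950.
Quantity traded falls to 620. At Q = 620 the demand price is (5100 - 620)/8 = 560 and the supply price is (730 + 620)/3 = 450.
Deadweight loss = ½ · (560 - 450) · (860 - 620) = ½ · 110 · 240 = 13200.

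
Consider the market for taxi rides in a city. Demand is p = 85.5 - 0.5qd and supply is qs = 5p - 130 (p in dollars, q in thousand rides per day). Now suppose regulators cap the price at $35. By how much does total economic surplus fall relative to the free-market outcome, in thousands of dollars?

560

Rearranging demand gives qd = 171 - 2p. Equilibrium: 171 - 2p = 5p - 130, so 301 = 7p and p* = 43, q* = 85.
Since 35 < 43, the ceiling is binding.
At p = 35: qd = 171 - 2·35 = 101 and qs = 5·35 - 130 = 45.
Quantity traded falls to 45. At q = 45 the demand price is (171 - 45)/2 = 63 and the supply price is (130 + 45)/5 = 35.
Deadweight loss = ½ · (63 - 35) · (85 - 45) = ½ · 28 · 40 = 560.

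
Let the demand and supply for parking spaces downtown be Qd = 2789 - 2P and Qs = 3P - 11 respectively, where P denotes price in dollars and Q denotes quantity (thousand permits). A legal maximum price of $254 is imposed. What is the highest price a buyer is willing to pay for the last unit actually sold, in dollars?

In a free market, 2789 - 2P = 3P - 11 gives the equilibrium P* = 560, Q* = 1669.
Since 254 < 560, the ceiling is binding.
At P = 254: Qd = 2789 - 2·254 = 2281 and Qs = 3·254 - 11 = 751.
Only 751 units reach the market. On the demand curve, the marginal buyer's willingness to pay at Q = 751 is (2789 - 751)/2 = 1019.

1019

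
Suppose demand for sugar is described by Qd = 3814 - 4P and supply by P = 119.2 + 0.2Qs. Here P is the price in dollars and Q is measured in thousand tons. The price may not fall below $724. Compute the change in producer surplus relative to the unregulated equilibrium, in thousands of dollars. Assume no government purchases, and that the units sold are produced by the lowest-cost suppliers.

127202.4

Rearranging supply gives Qs = 5P - 596. Setting quantity demanded equal to quantity supplied, 3814 - 4P = 5P - 596, gives P* = 490 and Q* = 1854.
Since 724 > 490, the floor is binding.
At P = 724: Qd = 3814 - 4·724 = 918 and Qs = 5·724 - 596 = 3024.
Producer surplus without the control is ½ · (490 - 119.2) · 1854 = 343731.6.
With the floor, 918 units are sold at 724. The supply price at Q = 918 is 302.8, so PS = ½ · [(724 - 119.2) + (724 - 302.8)] · 918 = 470934.
Change in producer surplus = 470934 - 343731.6 = 127202.4.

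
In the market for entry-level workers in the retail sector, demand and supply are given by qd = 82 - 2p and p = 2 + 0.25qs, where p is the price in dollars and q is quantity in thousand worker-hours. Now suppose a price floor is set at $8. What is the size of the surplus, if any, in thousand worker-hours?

0

Rearranging supply gives qs = 4p - 8. Setting quantity demanded equal to quantity supplied, 82 - 2p = 4p - 8, gives p* = 15 and q* = 52.
Since 8 is below p* = 15, the floor does not bind and the free-market outcome prevails.
Since the control does not bind, there is no surplus.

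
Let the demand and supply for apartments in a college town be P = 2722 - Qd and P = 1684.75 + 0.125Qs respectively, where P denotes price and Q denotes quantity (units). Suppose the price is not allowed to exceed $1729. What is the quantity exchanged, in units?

354

Rearranging demand gives Qd = 2722 - P; rearranging supply gives Qs = 8P - 13478. Without the control the market clears where 2722 - P = 8P - 13478, i.e. P* = 1800 and Q* = 922.
Because the ceiling (1729) lies below the market-clearing price, it is binding.
At P = 1729: Qd = 2722 - 1729 = 993 and Qs = 8·1729 - 13478 = 354.
The quantity actually transacted is the short side, supply: 354.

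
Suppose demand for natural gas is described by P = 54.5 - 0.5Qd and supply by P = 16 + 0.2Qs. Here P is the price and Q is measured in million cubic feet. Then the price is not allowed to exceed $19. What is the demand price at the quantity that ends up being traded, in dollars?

Rearranging demand gives Qd = 109 - 2P; rearranging supply gives Qs = 5P - 80. Setting quantity demanded equal to quantity supplied, 109 - 2P = 5P - 80, gives P* = 27 and Q* = 55.
Since 19 < 27, the ceiling is binding.
At P = 19: Qd = 109 - 2·19 = 71 and Qs = 5·19 - 80 = 15.
Only 15 units reach the market. On the demand curve, the marginal buyer's willingness to pay at Q = 15 is (109 - 15)/2 = 47.

47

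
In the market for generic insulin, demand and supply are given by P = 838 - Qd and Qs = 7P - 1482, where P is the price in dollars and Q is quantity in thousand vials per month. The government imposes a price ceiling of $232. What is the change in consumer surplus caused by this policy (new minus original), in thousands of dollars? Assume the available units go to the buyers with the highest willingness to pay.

-74182

Rearranging demand gives Qd = 838 - P. Setting quantity demanded equal to quantity supplied, 838 - P = 7P - 1482, gives P* = 290 and Q* = 548.
Since 232 < 290, the ceiling is binding.
At P = 232: Qd = 838 - 232 = 606 and Qs = 7·232 - 1482 = 142.
Consumer surplus without the control is ½ · (838 - 290) · 548 = 150152.
With the ceiling, 142 units are sold at 232 (assume they go to the highest-value buyers). The demand price at Q = 142 is 696, so CS = ½ · [(838 - 232) + (696 - 232)] · 142 = 75970.
Change in consumer surplus = 75970 - 150152 = -74182.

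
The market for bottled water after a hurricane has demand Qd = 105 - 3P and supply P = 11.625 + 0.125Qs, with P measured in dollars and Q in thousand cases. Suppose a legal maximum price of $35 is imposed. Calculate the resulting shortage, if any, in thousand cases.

Rearranging supply gives Qs = 8P - 93. Equilibrium: 105 - 3P = 8P - 93, so 198 = 11P and P* = 18, Q* = 51.
Since 35 is above P* = 18, the ceiling does not bind and the free-market outcome prevails.
Since the control does not bind, there is no shortage.

0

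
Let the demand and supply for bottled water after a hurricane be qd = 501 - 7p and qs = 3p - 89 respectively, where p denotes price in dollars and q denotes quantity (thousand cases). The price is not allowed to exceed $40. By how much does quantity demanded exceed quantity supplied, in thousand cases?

Equilibrium: 501 - 7p = 3p - 89, so 590 = 10p and p* = 59, q* = 88.
Because the ceiling (40) lies below the market-clearing price, it is binding.
At p = 40: qd = 501 - 7·40 = 221 and qs = 3·40 - 89 = 31.
Shortage = qd - qs = 221 - 31 = 190.

190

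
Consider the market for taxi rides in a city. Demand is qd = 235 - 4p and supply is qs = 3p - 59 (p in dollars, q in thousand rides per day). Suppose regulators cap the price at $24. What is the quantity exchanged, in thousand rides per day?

13

Equilibrium: 235 - 4p = 3p - 59, so 294 = 7p and p* = 42, q* = 67.
Since 24 < 42, the ceiling is binding.
At p = 24: qd = 235 - 4·24 = 139 and qs = 3·24 - 59 = 13.
The quantity actually transacted is the short side, supply: 13.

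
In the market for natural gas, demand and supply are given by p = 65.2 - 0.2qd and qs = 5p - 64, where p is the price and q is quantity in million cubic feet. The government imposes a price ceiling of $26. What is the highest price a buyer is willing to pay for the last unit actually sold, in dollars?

Rearranging demand gives qd = 326 - 5p. Without the control the market clears where 326 - 5p = 5p - 64, i.e. p* = 39 and q* = 131.
The ceiling of 26 is below the equilibrium price 39, so it binds.
At p = 26: qd = 326 - 5·26 = 196 and qs = 5·26 - 64 = 66.
Only 66 units reach the market. On the demand curve, the marginal buyer's willingness to pay at q = 66 is (326 - 66)/5 = 52.

52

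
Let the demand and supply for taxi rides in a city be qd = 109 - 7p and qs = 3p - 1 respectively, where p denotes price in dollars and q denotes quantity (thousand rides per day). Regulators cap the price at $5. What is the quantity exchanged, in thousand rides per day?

Setting quantity demanded equal to quantity supplied, 109 - 7p = 3p - 1, gives p* = 11 and q* = 32.
The ceiling of 5 is below the equilibrium price 11, so it binds.
At p = 5: qd = 109 - 7·5 = 74 and qs = 3·5 - 1 = 14.
The quantity actually transacted is the short side, supply: 14.

14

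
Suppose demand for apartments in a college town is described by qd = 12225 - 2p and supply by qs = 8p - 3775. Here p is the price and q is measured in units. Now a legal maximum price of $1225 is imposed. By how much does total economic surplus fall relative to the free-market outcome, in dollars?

In a free market, 12225 - 2p = 8p - 3775 gives the equilibrium p* = 1600, q* = 9025.
Since 1225 < 1600, the ceiling is binding.
At p = 1225: qd = 12225 - 2·1225 = 9775 and qs = 8·1225 - 3775 = 6025.
Quantity traded falls to 6025. At q = 6025 the demand price is (12225 - 6025)/2 = 3100 and the supply price is (3775 + 6025)/8 = 1225.
Deadweight loss = ½ · (3100 - 1225) · (9025 - 6025) = ½ · 1875 · 3000 = 2812500.

2812500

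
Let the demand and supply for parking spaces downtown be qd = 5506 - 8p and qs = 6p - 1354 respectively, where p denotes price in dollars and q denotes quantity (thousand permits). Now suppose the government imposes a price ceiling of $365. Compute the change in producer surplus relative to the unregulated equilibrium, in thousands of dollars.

-151375

Equilibrium: 5506 - 8p = 6p - 1354, so 6860 = 14p and p* = 490, q* = 1586.
Since 365 < 490, the ceiling is binding.
At p = 365: qd = 5506 - 8·365 = 2586 and qs = 6·365 - 1354 = 836.
Producer surplus without the control is ½ · (490 - 677/3) · 1586 = 628849/3.
With the ceiling, producers sell 836 units at 365, so PS = ½ · (365 - 677/3) · 836 = 174724/3.
Change in producer surplus = 174724/3 - 628849/3 = -151375.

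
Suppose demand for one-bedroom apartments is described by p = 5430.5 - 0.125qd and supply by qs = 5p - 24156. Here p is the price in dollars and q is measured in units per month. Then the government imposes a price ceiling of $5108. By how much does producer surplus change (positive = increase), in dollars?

Rearranging demand gives qd = 43444 - 8p. Without the control the market clears where 43444 - 8p = 5p - 24156, i.e. p* = 5200 and q* = 1844.
Because the ceiling (5108) lies below the market-clearing price, it is binding.
At p = 5108: qd = 43444 - 8·5108 = 2580 and qs = 5·5108 - 24156 = 1384.
Producer surplus without the control is ½ · (5200 - 4831.2) · 1844 = 340033.6.
With the ceiling, producers sell 1384 units at 5108, so PS = ½ · (5108 - 4831.2) · 1384 = 191545.6.
Change in producer surplus = 191545.6 - 340033.6 = -148488.

-148488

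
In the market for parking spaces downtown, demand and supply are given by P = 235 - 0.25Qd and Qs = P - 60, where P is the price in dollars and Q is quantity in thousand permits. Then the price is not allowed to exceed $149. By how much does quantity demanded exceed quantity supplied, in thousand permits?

255

Rearranging demand gives Qd = 940 - 4P. In a free market, 940 - 4P = P - 60 gives the equilibrium P* = 200, Q* = 140.
Because the ceiling (149) lies below the market-clearing price, it is binding.
At P = 149: Qd = 940 - 4·149 = 344 and Qs = 149 - 60 = 89.
Shortage = Qd - Qs = 344 - 89 = 255.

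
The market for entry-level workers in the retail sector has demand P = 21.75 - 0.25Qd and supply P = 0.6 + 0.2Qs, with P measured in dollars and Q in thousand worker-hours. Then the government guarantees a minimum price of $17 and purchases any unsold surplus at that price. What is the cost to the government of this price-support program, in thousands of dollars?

Rearranging demand gives Qd = 87 - 4P; rearranging supply gives Qs = 5P - 3. In a free market, 87 - 4P = 5P - 3 gives the equilibrium P* = 10, Q* = 47.
The floor of 17 is above the equilibrium price 10, so it binds.
At P = 17: Qd = 87 - 4·17 = 19 and Qs = 5·17 - 3 = 82.
Surplus = Qs - Qd = 63.
Government expenditure = surplus × support price = 63 × 17 = 1071.

1071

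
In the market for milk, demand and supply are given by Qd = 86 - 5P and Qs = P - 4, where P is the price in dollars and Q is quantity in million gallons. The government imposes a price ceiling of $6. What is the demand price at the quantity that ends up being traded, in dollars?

Without the control the market clears where 86 - 5P = P - 4, i.e. P* = 15 and Q* = 11.
Because the ceiling (6) lies below the market-clearing price, it is binding.
At P = 6: Qd = 86 - 5·6 = 56 and Qs = 6 - 4 = 2.
Only 2 units reach the market. On the demand curve, the marginal buyer's willingness to pay at Q = 2 is (86 - 2)/5 = 16.8.

16.8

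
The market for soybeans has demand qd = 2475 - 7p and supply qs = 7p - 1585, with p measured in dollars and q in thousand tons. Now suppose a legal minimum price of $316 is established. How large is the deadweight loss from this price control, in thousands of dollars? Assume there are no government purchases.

4732

Equilibrium: 2475 - 7p = 7p - 1585, so 4060 = 14p and p* = 290, q* = 445.
The floor of 316 is above the equilibrium price 290, so it binds.
At p = 316: qd = 2475 - 7·316 = 263 and qs = 7·316 - 1585 = 627.
Quantity traded falls to 263. At q = 263 the demand price is (2475 - 263)/7 = 316 and the supply price is (1585 + 263)/7 = 264.
Deadweight loss = ½ · (316 - 264) · (445 - 263) = ½ · 52 · 182 = 4732.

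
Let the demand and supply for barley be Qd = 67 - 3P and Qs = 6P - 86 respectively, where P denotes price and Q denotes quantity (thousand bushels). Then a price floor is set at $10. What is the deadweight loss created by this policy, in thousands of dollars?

0

In a free market, 67 - 3P = 6P - 86 gives the equilibrium P* = 17, Q* = 16.
Since 10 is below P* = 17, the floor does not bind and the free-market outcome prevails.
Since the control does not bind, no trades are prevented and deadweight loss is zero.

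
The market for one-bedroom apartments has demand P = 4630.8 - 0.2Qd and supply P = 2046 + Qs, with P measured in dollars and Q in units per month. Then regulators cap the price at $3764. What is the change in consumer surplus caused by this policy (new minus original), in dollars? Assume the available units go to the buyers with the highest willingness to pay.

730038.4

Rearranging demand gives Qd = 23154 - 5P; rearranging supply gives Qs = P - 2046. Equilibrium: 23154 - 5P = P - 2046, so 25200 = 6P and P* = 4200, Q* = 2154.
Since 3764 < 4200, the ceiling is binding.
At P = 3764: Qd = 23154 - 5·3764 = 4334 and Qs = 3764 - 2046 = 1718.
Consumer surplus without the control is ½ · (4630.8 - 4200) · 2154 = 463971.6.
With the ceiling, 1718 units are sold at 3764 (assume they go to the highest-value buyers). The demand price at Q = 1718 is 4287.2, so CS = ½ · [(4630.8 - 3764) + (4287.2 - 3764)] · 1718 = 1194010.
Change in consumer surplus = 1194010 - 463971.6 = 730038.4.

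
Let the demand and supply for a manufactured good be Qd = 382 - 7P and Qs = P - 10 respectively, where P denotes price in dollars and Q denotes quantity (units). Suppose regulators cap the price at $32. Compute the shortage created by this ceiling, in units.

136

Equilibrium: 382 - 7P = P - 10, so 392 = 8P and P* = 49, Q* = 39.
The ceiling of 32 is below the equilibrium price 49, so it binds.
At P = 32: Qd = 382 - 7·32 = 158 and Qs = 32 - 10 = 22.
Shortage = Qd - Qs = 158 - 22 = 136.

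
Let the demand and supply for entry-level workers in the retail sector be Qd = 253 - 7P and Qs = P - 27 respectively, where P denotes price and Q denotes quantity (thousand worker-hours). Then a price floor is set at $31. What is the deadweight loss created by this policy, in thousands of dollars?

0

Equilibrium: 253 - 7P = P - 27, so 280 = 8P and P* = 35, Q* = 8.
Since 31 is below P* = 35, the floor does not bind and the free-market outcome prevails.
Since the control does not bind, no trades are prevented and deadweight loss is zero.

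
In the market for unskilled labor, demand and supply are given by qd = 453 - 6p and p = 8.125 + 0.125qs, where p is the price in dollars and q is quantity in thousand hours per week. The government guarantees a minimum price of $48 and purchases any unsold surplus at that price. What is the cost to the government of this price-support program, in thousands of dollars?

Rearranging supply gives qs = 8p - 65. Equilibrium: 453 - 6p = 8p - 65, so 518 = 14p and p* = 37, q* = 231.
Since 48 > 37, the floor is binding.
At p = 48: qd = 453 - 6·48 = 165 and qs = 8·48 - 65 = 319.
Surplus = qs - qd = 154.
Government expenditure = surplus × support price = 154 × 48 = 7392.

7392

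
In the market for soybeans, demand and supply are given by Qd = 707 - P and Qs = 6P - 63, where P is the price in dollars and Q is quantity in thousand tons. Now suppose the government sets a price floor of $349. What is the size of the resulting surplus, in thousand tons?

1673

In a free market, 707 - P = 6P - 63 gives the equilibrium P* = 110, Q* = 597.
The floor of 349 is above the equilibrium price 110, so it binds.
At P = 349: Qd = 707 - 349 = 358 and Qs = 6·349 - 63 = 2031.
Surplus = Qs - Qd = 2031 - 358 = 1673.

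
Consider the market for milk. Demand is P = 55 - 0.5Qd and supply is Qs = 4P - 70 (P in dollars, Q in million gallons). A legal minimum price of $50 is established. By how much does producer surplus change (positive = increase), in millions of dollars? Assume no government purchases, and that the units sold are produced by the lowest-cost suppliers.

Rearranging demand gives Qd = 110 - 2P. Without the control the market clears where 110 - 2P = 4P - 70, i.e. P* = 30 and Q* = 50.
The floor of 50 is above the equilibrium price 30, so it binds.
At P = 50: Qd = 110 - 2·50 = 10 and Qs = 4·50 - 70 = 130.
Producer surplus without the control is ½ · (30 - 17.5) · 50 = 312.5.
With the floor, 10 units are sold at 50. The supply price at Q = 10 is 20, so PS = ½ · [(50 - 17.5) + (50 - 20)] · 10 = 312.5.
Change in producer surplus = 312.5 - 312.5 = 0.

0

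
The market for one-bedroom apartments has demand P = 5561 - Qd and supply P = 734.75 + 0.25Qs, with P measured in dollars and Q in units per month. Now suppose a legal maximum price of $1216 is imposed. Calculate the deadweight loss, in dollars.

Rearranging demand gives Qd = 5561 - P; rearranging supply gives Qs = 4P - 2939. In a free market, 5561 - P = 4P - 2939 gives the equilibrium P* = 1700, Q* = 3861.
Since 1216 < 1700, the ceiling is binding.
At P = 1216: Qd = 5561 - 1216 = 4345 and Qs = 4·1216 - 2939 = 1925.
Quantity traded falls to 1925. At Q = 1925 the demand price is 5561 - 1925 = 3636 and the supply price is (2939 + 1925)/4 = 1216.
Deadweight loss = ½ · (3636 - 1216) · (3861 - 1925) = ½ · 2420 · 1936 = 2342560.

2342560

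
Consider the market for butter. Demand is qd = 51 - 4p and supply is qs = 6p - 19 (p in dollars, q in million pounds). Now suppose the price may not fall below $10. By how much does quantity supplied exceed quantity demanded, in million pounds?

Setting quantity demanded equal to quantity supplied, 51 - 4p = 6p - 19, gives p* = 7 and q* = 23.
Since 10 > 7, the floor is binding.
At p = 10: qd = 51 - 4·10 = 11 and qs = 6·10 - 19 = 41.
Surplus = qs - qd = 41 - 11 = 30.

30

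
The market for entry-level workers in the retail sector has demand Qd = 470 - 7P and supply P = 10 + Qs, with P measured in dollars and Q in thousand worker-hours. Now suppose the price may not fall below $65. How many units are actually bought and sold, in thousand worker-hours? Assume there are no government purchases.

15

Rearranging supply gives Qs = P - 10. Equilibrium: 470 - 7P = P - 10, so 480 = 8P and P* = 60, Q* = 50.
Since 65 > 60, the floor is binding.
At P = 65: Qd = 470 - 7·65 = 15 and Qs = 65 - 10 = 55.
The quantity actually transacted is the short side, demand: 15.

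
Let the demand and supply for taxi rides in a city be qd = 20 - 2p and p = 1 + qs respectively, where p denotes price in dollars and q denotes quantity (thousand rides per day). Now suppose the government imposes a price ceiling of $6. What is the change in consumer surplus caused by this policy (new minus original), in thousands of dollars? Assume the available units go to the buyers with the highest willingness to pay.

Rearranging supply gives qs = p - 1. Without the control the market clears where 20 - 2p = p - 1, i.e. p* = 7 and q* = 6.
Since 6 < 7, the ceiling is binding.
At p = 6: qd = 20 - 2·6 = 8 and qs = 6 - 1 = 5.
Consumer surplus without the control is ½ · (10 - 7) · 6 = 9.
With the ceiling, 5 units are sold at 6 (assume they go to the highest-value buyers). The demand price at q = 5 is 7.5, so CS = ½ · [(10 - 6) + (7.5 - 6)] · 5 = 13.75.
Change in consumer surplus = 13.75 - 9 = 4.75.

4.75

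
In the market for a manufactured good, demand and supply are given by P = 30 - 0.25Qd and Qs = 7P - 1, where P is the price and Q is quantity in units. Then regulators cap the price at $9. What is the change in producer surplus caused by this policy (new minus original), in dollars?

-138

Rearranging demand gives Qd = 120 - 4P. Equilibrium: 120 - 4P = 7P - 1, so 121 = 11P and P* = 11, Q* = 76.
The ceiling of 9 is below the equilibrium price 11, so it binds.
At P = 9: Qd = 120 - 4·9 = 84 and Qs = 7·9 - 1 = 62.
Producer surplus without the control is ½ · (11 - 1/7) · 76 = 2888/7.
With the ceiling, producers sell 62 units at 9, so PS = ½ · (9 - 1/7) · 62 = 1922/7.
Change in producer surplus = 1922/7 - 2888/7 = -138.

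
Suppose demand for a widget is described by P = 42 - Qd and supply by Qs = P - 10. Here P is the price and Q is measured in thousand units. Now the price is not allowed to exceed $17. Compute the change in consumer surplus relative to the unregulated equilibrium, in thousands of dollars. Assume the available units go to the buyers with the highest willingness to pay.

22.5

Rearranging demand gives Qd = 42 - P. Setting quantity demanded equal to quantity supplied, 42 - P = P - 10, gives P* = 26 and Q* = 16.
Since 17 < 26, the ceiling is binding.
At P = 17: Qd = 42 - 17 = 25 and Qs = 17 - 10 = 7.
Consumer surplus without the control is ½ · (42 - 26) · 16 = 128.
With the ceiling, 7 units are sold at 17 (assume they go to the highest-value buyers). The demand price at Q = 7 is 35, so CS = ½ · [(42 - 17) + (35 - 17)] · 7 = 150.5.
Change in consumer surplus = 150.5 - 128 = 22.5.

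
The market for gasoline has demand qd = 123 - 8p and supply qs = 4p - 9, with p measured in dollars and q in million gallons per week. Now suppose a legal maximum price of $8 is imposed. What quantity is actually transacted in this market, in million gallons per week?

23

In a free market, 123 - 8p = 4p - 9 gives the equilibrium p* = 11, q* = 35.
The ceiling of 8 is below the equilibrium price 11, so it binds.
At p = 8: qd = 123 - 8·8 = 59 and qs = 4·8 - 9 = 23.
The quantity actually transacted is the short side, supply: 23.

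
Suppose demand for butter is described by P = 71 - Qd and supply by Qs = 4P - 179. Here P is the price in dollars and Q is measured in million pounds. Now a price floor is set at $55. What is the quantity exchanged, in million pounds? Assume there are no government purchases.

16

Rearranging demand gives Qd = 71 - P. In a free market, 71 - P = 4P - 179 gives the equilibrium P* = 50, Q* = 21.
Because the floor (55) lies above the market-clearing price, it is binding.
At P = 55: Qd = 71 - 55 = 16 and Qs = 4·55 - 179 = 41.
The quantity actually transacted is the short side, demand: 16.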